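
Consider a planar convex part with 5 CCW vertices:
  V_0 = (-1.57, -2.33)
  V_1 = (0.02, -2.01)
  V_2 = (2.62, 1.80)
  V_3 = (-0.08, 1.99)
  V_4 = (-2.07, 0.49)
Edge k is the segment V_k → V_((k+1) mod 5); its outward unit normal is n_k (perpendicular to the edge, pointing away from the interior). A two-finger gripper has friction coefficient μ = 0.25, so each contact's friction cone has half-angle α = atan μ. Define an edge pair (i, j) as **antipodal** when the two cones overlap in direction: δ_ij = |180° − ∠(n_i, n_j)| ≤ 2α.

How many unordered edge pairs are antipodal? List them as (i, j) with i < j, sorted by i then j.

count = 3; pairs: (0,2), (0,3), (1,3)

α = atan 0.25 = 14.04°;  2α = 28.07°
n_0 = (+0.1973, -0.9803)
n_1 = (+0.8260, -0.5637)
n_2 = (+0.0702, +0.9975)
n_3 = (-0.6019, +0.7986)
n_4 = (-0.9846, -0.1746)
  (0,1): δ = 135.69°  ·
  (0,2): δ = 15.40°  ✓
  (0,3): δ = 25.63°  ✓
  (0,4): δ = 88.68°  ·
  (1,2): δ = 59.72°  ·
  (1,3): δ = 18.68°  ✓
  (1,4): δ = 44.36°  ·
  (2,3): δ = 138.97°  ·
  (2,4): δ = 75.92°  ·
  (3,4): δ = 116.95°  ·
antipodal pairs: 3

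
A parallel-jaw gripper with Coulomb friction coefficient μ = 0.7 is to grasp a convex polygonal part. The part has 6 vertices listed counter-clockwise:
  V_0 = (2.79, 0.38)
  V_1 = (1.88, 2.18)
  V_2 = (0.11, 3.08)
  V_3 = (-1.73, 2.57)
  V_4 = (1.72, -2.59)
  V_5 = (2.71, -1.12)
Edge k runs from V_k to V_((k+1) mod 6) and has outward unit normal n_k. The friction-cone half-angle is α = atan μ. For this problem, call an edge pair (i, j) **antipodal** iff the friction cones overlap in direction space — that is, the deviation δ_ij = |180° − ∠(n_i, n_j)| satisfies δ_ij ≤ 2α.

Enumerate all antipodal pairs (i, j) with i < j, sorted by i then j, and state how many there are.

α = atan 0.7 = 34.99°;  2α = 69.98°
n_0 = (+0.8924, +0.4512)
n_1 = (+0.4532, +0.8914)
n_2 = (-0.2671, +0.9637)
n_3 = (-0.8313, -0.5558)
n_4 = (+0.8294, -0.5586)
n_5 = (+0.9986, -0.0533)
  (0,1): δ = 143.77°  ·
  (0,2): δ = 101.33°  ·
  (0,3): δ = 6.95°  ✓
  (0,4): δ = 119.22°  ·
  (0,5): δ = 150.13°  ·
  (1,2): δ = 137.56°  ·
  (1,3): δ = 29.28°  ✓
  (1,4): δ = 82.99°  ·
  (1,5): δ = 113.90°  ·
  (2,3): δ = 71.73°  ·
  (2,4): δ = 40.55°  ✓
  (2,5): δ = 71.46°  ·
  (3,4): δ = 67.73°  ✓
  (3,5): δ = 36.82°  ✓
  (4,5): δ = 149.09°  ·
antipodal pairs: 5

count = 5; pairs: (0,3), (1,3), (2,4), (3,4), (3,5)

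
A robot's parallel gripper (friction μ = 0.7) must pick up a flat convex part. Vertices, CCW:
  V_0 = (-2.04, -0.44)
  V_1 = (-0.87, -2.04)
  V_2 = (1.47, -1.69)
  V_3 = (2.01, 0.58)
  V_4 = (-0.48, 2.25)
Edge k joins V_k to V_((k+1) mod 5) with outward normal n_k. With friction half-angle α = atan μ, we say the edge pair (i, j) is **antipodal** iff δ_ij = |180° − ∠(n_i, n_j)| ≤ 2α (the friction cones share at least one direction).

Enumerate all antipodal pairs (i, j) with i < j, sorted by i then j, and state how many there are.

count = 5; pairs: (0,2), (0,3), (1,3), (1,4), (2,4)

α = atan 0.7 = 34.99°;  2α = 69.98°
n_0 = (-0.8072, -0.5903)
n_1 = (+0.1479, -0.9890)
n_2 = (+0.9729, -0.2314)
n_3 = (+0.5570, +0.8305)
n_4 = (-0.8651, +0.5017)
  (0,1): δ = 117.67°  ·
  (0,2): δ = 49.56°  ✓
  (0,3): δ = 19.97°  ✓
  (0,4): δ = 113.71°  ·
  (1,2): δ = 111.89°  ·
  (1,3): δ = 42.36°  ✓
  (1,4): δ = 51.38°  ✓
  (2,3): δ = 110.47°  ·
  (2,4): δ = 16.73°  ✓
  (3,4): δ = 86.26°  ·
antipodal pairs: 5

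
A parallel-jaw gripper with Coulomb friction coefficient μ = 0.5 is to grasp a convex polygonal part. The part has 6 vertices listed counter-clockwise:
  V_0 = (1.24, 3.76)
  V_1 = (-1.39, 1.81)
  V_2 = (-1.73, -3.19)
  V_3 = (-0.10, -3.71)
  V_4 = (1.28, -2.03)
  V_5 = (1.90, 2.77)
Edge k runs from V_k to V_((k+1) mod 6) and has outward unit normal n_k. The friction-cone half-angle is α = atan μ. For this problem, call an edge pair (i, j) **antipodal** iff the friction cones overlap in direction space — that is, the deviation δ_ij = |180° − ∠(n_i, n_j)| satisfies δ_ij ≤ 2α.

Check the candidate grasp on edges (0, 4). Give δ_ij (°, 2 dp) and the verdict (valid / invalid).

α = atan 0.5 = 26.57°;  2α = 53.13°
edge 0: e_0 = (-2.63, -1.95);  n_0 = (-0.5956, +0.8033)
edge 4: e_4 = (+0.62, +4.80);  n_4 = (+0.9918, -0.1281)
∠(n_0, n_4) = 133.91°
δ = |180° − 133.91°| = 46.09°
46.09° ≤ 2α = 53.13°  →  valid

δ = 46.09°, valid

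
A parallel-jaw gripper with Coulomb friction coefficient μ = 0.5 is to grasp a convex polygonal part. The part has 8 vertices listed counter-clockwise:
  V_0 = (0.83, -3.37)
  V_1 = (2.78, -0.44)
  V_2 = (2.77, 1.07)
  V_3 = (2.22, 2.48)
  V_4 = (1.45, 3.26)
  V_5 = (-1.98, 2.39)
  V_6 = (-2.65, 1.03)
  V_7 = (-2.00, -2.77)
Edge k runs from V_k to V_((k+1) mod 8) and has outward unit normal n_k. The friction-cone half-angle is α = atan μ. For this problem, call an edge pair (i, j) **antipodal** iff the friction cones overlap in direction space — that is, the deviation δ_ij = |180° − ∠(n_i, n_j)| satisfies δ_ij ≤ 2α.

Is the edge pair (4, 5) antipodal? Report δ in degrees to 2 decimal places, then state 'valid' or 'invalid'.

δ = 130.46°, invalid

α = atan 0.5 = 26.57°;  2α = 53.13°
edge 4: e_4 = (-3.43, -0.87);  n_4 = (-0.2459, +0.9693)
edge 5: e_5 = (-0.67, -1.36);  n_5 = (-0.8971, +0.4419)
∠(n_4, n_5) = 49.54°
δ = |180° − 49.54°| = 130.46°
130.46° > 2α = 53.13°  →  invalid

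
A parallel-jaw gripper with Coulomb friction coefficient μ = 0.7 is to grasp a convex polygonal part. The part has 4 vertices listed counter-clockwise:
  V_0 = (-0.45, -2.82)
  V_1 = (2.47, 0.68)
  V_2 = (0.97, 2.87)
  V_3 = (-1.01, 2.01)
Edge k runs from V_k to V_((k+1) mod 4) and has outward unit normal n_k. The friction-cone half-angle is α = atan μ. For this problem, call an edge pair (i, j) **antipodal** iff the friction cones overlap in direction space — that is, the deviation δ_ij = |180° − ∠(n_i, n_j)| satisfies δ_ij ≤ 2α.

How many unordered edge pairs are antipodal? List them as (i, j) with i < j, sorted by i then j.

α = atan 0.7 = 34.99°;  2α = 69.98°
n_0 = (+0.7679, -0.6406)
n_1 = (+0.8250, +0.5651)
n_2 = (-0.3984, +0.9172)
n_3 = (-0.9933, -0.1152)
  (0,1): δ = 105.75°  ·
  (0,2): δ = 26.68°  ✓
  (0,3): δ = 46.45°  ✓
  (1,2): δ = 100.93°  ·
  (1,3): δ = 27.80°  ✓
  (2,3): δ = 106.86°  ·
antipodal pairs: 3

count = 3; pairs: (0,2), (0,3), (1,3)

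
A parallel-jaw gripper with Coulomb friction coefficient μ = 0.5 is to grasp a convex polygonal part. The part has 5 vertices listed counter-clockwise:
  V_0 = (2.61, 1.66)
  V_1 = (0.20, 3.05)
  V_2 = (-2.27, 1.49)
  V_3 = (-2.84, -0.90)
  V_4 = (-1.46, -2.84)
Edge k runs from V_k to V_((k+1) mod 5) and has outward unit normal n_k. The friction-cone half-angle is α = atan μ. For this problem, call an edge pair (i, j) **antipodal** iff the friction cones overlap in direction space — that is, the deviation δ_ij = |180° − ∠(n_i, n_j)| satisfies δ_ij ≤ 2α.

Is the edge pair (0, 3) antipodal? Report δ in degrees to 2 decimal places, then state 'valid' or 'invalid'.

δ = 24.60°, valid

α = atan 0.5 = 26.57°;  2α = 53.13°
edge 0: e_0 = (-2.41, +1.39);  n_0 = (+0.4996, +0.8662)
edge 3: e_3 = (+1.38, -1.94);  n_3 = (-0.8149, -0.5796)
∠(n_0, n_3) = 155.40°
δ = |180° − 155.40°| = 24.60°
24.60° ≤ 2α = 53.13°  →  valid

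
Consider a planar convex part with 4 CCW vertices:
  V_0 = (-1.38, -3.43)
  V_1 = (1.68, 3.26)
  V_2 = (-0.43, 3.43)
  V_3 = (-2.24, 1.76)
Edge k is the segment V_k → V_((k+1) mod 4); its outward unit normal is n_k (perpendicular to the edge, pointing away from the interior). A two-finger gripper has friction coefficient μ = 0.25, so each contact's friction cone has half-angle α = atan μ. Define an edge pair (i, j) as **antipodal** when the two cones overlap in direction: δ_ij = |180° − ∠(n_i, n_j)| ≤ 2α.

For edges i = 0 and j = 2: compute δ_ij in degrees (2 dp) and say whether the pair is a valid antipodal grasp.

α = atan 0.25 = 14.04°;  2α = 28.07°
edge 0: e_0 = (+3.06, +6.69);  n_0 = (+0.9094, -0.4160)
edge 2: e_2 = (-1.81, -1.67);  n_2 = (-0.6781, +0.7350)
∠(n_0, n_2) = 157.28°
δ = |180° − 157.28°| = 22.72°
22.72° ≤ 2α = 28.07°  →  valid

δ = 22.72°, valid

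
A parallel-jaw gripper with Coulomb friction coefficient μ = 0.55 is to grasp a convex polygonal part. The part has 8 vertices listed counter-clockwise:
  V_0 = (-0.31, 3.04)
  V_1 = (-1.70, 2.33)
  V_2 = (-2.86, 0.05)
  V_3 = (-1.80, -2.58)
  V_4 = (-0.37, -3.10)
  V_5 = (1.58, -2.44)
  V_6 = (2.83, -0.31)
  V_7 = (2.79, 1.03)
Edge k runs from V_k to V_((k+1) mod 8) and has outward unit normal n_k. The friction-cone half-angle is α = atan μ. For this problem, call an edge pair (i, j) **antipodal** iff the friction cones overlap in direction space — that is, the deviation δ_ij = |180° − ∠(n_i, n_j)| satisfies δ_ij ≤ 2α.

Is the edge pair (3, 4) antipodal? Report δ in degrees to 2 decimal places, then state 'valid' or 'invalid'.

δ = 141.32°, invalid

α = atan 0.55 = 28.81°;  2α = 57.62°
edge 3: e_3 = (+1.43, -0.52);  n_3 = (-0.3417, -0.9398)
edge 4: e_4 = (+1.95, +0.66);  n_4 = (+0.3206, -0.9472)
∠(n_3, n_4) = 38.68°
δ = |180° − 38.68°| = 141.32°
141.32° > 2α = 57.62°  →  invalid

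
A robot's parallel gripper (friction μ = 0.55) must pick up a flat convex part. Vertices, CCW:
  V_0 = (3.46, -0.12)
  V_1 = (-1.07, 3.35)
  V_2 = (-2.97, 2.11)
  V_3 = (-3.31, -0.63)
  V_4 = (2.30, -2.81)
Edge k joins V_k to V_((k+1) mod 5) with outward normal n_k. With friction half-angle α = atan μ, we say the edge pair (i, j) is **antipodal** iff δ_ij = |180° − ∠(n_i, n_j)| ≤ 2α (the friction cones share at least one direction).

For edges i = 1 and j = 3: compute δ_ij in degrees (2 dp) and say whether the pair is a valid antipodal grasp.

δ = 54.37°, valid

α = atan 0.55 = 28.81°;  2α = 57.62°
edge 1: e_1 = (-1.90, -1.24);  n_1 = (-0.5465, +0.8374)
edge 3: e_3 = (+5.61, -2.18);  n_3 = (-0.3622, -0.9321)
∠(n_1, n_3) = 125.63°
δ = |180° − 125.63°| = 54.37°
54.37° ≤ 2α = 57.62°  →  valid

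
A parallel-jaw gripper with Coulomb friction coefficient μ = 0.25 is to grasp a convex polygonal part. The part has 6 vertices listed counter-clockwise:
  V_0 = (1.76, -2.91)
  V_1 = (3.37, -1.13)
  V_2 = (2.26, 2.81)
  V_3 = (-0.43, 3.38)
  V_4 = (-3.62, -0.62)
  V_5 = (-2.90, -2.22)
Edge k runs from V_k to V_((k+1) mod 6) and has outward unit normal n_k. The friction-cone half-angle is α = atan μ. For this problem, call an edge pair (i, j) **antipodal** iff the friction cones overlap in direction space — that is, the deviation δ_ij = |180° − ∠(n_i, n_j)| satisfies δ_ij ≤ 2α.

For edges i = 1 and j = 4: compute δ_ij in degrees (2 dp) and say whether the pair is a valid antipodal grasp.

δ = 8.49°, valid

α = atan 0.25 = 14.04°;  2α = 28.07°
edge 1: e_1 = (-1.11, +3.94);  n_1 = (+0.9625, +0.2712)
edge 4: e_4 = (+0.72, -1.60);  n_4 = (-0.9119, -0.4104)
∠(n_1, n_4) = 171.51°
δ = |180° − 171.51°| = 8.49°
8.49° ≤ 2α = 28.07°  →  valid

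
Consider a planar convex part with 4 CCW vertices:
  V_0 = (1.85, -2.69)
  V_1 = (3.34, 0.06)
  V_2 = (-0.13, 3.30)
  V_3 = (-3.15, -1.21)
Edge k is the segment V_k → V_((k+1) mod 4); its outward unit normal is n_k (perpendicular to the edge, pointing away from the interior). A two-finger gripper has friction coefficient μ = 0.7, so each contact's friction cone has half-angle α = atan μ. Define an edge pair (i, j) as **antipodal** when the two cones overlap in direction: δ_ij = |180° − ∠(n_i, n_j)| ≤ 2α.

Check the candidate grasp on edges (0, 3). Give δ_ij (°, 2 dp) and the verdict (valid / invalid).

δ = 101.96°, invalid

α = atan 0.7 = 34.99°;  2α = 69.98°
edge 0: e_0 = (+1.49, +2.75);  n_0 = (+0.8792, -0.4764)
edge 3: e_3 = (+5.00, -1.48);  n_3 = (-0.2838, -0.9589)
∠(n_0, n_3) = 78.04°
δ = |180° − 78.04°| = 101.96°
101.96° > 2α = 69.98°  →  invalid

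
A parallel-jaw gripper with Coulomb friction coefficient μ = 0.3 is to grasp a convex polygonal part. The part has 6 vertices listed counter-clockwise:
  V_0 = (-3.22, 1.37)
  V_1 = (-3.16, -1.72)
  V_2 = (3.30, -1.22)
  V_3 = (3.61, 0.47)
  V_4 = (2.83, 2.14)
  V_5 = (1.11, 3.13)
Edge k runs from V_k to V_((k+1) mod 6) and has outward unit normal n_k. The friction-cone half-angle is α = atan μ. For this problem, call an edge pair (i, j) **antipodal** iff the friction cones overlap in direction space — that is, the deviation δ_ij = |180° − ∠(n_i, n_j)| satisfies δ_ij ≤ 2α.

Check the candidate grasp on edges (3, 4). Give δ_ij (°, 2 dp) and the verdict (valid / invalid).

δ = 144.96°, invalid

α = atan 0.3 = 16.70°;  2α = 33.40°
edge 3: e_3 = (-0.78, +1.67);  n_3 = (+0.9060, +0.4232)
edge 4: e_4 = (-1.72, +0.99);  n_4 = (+0.4988, +0.8667)
∠(n_3, n_4) = 35.04°
δ = |180° − 35.04°| = 144.96°
144.96° > 2α = 33.40°  →  invalid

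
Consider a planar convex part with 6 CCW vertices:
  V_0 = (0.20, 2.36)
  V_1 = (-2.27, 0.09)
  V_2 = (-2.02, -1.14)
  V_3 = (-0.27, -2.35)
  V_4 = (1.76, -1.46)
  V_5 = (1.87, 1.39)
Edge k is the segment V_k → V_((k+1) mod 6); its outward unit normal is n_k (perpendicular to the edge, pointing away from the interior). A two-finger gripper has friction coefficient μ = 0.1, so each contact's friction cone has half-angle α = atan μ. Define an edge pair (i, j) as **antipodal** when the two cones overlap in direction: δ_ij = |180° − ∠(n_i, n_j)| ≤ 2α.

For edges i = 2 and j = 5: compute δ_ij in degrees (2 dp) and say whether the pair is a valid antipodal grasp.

α = atan 0.1 = 5.71°;  2α = 11.42°
edge 2: e_2 = (+1.75, -1.21);  n_2 = (-0.5687, -0.8225)
edge 5: e_5 = (-1.67, +0.97);  n_5 = (+0.5023, +0.8647)
∠(n_2, n_5) = 175.49°
δ = |180° − 175.49°| = 4.51°
4.51° ≤ 2α = 11.42°  →  valid

δ = 4.51°, valid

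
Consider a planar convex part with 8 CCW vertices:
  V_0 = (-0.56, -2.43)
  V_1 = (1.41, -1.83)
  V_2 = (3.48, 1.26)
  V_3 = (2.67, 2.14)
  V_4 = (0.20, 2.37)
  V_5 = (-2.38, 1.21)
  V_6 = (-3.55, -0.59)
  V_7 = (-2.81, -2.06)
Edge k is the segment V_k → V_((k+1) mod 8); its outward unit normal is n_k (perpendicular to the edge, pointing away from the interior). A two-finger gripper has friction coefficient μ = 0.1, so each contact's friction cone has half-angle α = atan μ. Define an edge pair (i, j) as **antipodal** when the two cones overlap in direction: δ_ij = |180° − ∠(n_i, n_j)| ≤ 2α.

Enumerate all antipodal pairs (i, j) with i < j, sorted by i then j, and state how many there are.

count = 3; pairs: (0,4), (1,5), (3,7)

α = atan 0.1 = 5.71°;  2α = 11.42°
n_0 = (+0.2914, -0.9566)
n_1 = (+0.8308, -0.5566)
n_2 = (+0.7358, +0.6772)
n_3 = (+0.0927, +0.9957)
n_4 = (-0.4101, +0.9121)
n_5 = (-0.8384, +0.5450)
n_6 = (-0.8932, -0.4496)
n_7 = (-0.1623, -0.9867)
  (0,1): δ = 140.76°  ·
  (0,2): δ = 64.31°  ·
  (0,3): δ = 22.26°  ·
  (0,4): δ = 7.27°  ✓
  (0,5): δ = 40.04°  ·
  (0,6): δ = 99.78°  ·
  (0,7): δ = 153.72°  ·
  (1,2): δ = 103.55°  ·
  (1,3): δ = 61.50°  ·
  (1,4): δ = 31.97°  ·
  (1,5): δ = 0.79°  ✓
  (1,6): δ = 60.54°  ·
  (1,7): δ = 114.48°  ·
  (2,3): δ = 137.95°  ·
  (2,4): δ = 108.42°  ·
  (2,5): δ = 75.65°  ·
  (2,6): δ = 15.91°  ·
  (2,7): δ = 38.03°  ·
  (3,4): δ = 150.47°  ·
  (3,5): δ = 117.70°  ·
  (3,6): δ = 57.96°  ·
  (3,7): δ = 4.02°  ✓
  (4,5): δ = 147.23°  ·
  (4,6): δ = 87.49°  ·
  (4,7): δ = 33.55°  ·
  (5,6): δ = 120.26°  ·
  (5,7): δ = 66.31°  ·
  (6,7): δ = 126.06°  ·
antipodal pairs: 3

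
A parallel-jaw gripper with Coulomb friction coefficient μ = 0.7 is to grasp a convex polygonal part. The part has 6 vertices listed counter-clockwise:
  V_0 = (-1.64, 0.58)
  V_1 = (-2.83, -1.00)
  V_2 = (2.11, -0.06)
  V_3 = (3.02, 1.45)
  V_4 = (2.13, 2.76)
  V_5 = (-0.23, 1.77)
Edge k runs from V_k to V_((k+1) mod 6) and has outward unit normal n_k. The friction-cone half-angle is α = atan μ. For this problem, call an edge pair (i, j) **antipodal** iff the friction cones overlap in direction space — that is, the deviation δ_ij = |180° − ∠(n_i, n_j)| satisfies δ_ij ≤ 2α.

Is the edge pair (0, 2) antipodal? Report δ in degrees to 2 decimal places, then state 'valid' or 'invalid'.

δ = 5.91°, valid

α = atan 0.7 = 34.99°;  2α = 69.98°
edge 0: e_0 = (-1.19, -1.58);  n_0 = (-0.7988, +0.6016)
edge 2: e_2 = (+0.91, +1.51);  n_2 = (+0.8565, -0.5162)
∠(n_0, n_2) = 174.09°
δ = |180° − 174.09°| = 5.91°
5.91° ≤ 2α = 69.98°  →  valid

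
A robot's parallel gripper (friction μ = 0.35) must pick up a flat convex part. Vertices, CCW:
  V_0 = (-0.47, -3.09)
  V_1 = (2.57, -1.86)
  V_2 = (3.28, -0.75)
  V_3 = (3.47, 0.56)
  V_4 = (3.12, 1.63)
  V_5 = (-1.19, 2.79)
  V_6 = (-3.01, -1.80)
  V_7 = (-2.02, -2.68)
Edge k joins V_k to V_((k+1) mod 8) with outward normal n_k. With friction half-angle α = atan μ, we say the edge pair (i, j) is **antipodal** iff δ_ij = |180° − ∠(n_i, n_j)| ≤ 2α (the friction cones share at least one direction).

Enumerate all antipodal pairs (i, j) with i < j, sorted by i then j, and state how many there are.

α = atan 0.35 = 19.29°;  2α = 38.58°
n_0 = (+0.3751, -0.9270)
n_1 = (+0.8424, -0.5388)
n_2 = (+0.9896, -0.1435)
n_3 = (+0.9504, +0.3109)
n_4 = (+0.2599, +0.9656)
n_5 = (-0.9296, +0.3686)
n_6 = (-0.6644, -0.7474)
n_7 = (-0.2557, -0.9668)
  (0,1): δ = 144.63°  ·
  (0,2): δ = 120.28°  ·
  (0,3): δ = 93.92°  ·
  (0,4): δ = 37.09°  ✓
  (0,5): δ = 46.34°  ·
  (0,6): δ = 116.34°  ·
  (0,7): δ = 143.16°  ·
  (1,2): δ = 155.65°  ·
  (1,3): δ = 129.28°  ·
  (1,4): δ = 72.46°  ·
  (1,5): δ = 10.98°  ✓
  (1,6): δ = 80.97°  ·
  (1,7): δ = 107.79°  ·
  (2,3): δ = 153.63°  ·
  (2,4): δ = 96.81°  ·
  (2,5): δ = 13.38°  ✓
  (2,6): δ = 56.62°  ·
  (2,7): δ = 83.44°  ·
  (3,4): δ = 123.18°  ·
  (3,5): δ = 39.74°  ·
  (3,6): δ = 30.25°  ✓
  (3,7): δ = 57.07°  ·
  (4,5): δ = 96.57°  ·
  (4,6): δ = 26.57°  ✓
  (4,7): δ = 0.25°  ✓
  (5,6): δ = 110.00°  ·
  (5,7): δ = 83.19°  ·
  (6,7): δ = 153.18°  ·
antipodal pairs: 6

count = 6; pairs: (0,4), (1,5), (2,5), (3,6), (4,6), (4,7)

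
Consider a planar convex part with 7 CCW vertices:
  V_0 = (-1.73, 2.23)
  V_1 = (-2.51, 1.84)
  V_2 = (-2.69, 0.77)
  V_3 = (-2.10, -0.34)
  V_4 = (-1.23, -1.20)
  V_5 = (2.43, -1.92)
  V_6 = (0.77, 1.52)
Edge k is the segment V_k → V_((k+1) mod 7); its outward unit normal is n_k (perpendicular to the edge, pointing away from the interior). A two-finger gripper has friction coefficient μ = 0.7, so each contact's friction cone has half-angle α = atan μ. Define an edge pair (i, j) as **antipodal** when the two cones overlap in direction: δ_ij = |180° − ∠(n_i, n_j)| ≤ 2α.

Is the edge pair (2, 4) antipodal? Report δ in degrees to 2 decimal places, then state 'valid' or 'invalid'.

α = atan 0.7 = 34.99°;  2α = 69.98°
edge 2: e_2 = (+0.59, -1.11);  n_2 = (-0.8830, -0.4693)
edge 4: e_4 = (+3.66, -0.72);  n_4 = (-0.1930, -0.9812)
∠(n_2, n_4) = 50.88°
δ = |180° − 50.88°| = 129.12°
129.12° > 2α = 69.98°  →  invalid

δ = 129.12°, invalid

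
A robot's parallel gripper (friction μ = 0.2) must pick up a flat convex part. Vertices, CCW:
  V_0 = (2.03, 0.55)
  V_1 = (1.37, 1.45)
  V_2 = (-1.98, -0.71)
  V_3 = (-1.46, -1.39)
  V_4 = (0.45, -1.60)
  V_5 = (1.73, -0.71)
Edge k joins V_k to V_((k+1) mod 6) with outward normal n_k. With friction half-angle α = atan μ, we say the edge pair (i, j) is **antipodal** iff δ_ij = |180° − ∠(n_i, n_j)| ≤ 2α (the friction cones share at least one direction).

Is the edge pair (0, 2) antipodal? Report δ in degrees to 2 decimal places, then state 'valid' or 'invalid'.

α = atan 0.2 = 11.31°;  2α = 22.62°
edge 0: e_0 = (-0.66, +0.90);  n_0 = (+0.8064, +0.5914)
edge 2: e_2 = (+0.52, -0.68);  n_2 = (-0.7944, -0.6075)
∠(n_0, n_2) = 178.85°
δ = |180° − 178.85°| = 1.15°
1.15° ≤ 2α = 22.62°  →  valid

δ = 1.15°, valid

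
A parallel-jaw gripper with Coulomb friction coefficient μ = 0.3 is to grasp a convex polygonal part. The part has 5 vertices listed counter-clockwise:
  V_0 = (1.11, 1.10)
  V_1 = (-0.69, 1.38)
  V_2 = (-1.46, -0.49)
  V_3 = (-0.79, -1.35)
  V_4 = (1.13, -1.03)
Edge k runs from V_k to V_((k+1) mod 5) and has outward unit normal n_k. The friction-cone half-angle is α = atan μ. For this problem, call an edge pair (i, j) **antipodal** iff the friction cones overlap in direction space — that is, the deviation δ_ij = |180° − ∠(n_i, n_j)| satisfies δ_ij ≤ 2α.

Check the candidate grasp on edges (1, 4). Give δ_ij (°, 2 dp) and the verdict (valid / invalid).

α = atan 0.3 = 16.70°;  2α = 33.40°
edge 1: e_1 = (-0.77, -1.87);  n_1 = (-0.9247, +0.3807)
edge 4: e_4 = (-0.02, +2.13);  n_4 = (+1.0000, +0.0094)
∠(n_1, n_4) = 157.08°
δ = |180° − 157.08°| = 22.92°
22.92° ≤ 2α = 33.40°  →  valid

δ = 22.92°, valid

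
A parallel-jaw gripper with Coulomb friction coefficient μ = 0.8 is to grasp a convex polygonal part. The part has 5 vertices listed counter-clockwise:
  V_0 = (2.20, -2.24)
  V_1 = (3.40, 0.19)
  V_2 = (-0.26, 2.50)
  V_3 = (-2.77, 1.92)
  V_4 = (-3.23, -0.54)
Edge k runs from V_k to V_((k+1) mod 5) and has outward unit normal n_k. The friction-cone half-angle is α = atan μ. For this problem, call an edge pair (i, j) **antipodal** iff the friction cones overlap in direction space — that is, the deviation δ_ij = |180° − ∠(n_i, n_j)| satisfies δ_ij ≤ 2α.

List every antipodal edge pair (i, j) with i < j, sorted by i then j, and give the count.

count = 5; pairs: (0,2), (0,3), (1,3), (1,4), (2,4)

α = atan 0.8 = 38.66°;  2α = 77.32°
n_0 = (+0.8966, -0.4428)
n_1 = (+0.5337, +0.8457)
n_2 = (-0.2251, +0.9743)
n_3 = (-0.9830, +0.1838)
n_4 = (-0.2988, -0.9543)
  (0,1): δ = 95.98°  ·
  (0,2): δ = 50.71°  ✓
  (0,3): δ = 15.69°  ✓
  (0,4): δ = 98.90°  ·
  (1,2): δ = 134.73°  ·
  (1,3): δ = 68.33°  ✓
  (1,4): δ = 14.87°  ✓
  (2,3): δ = 113.60°  ·
  (2,4): δ = 30.40°  ✓
  (3,4): δ = 96.79°  ·
antipodal pairs: 5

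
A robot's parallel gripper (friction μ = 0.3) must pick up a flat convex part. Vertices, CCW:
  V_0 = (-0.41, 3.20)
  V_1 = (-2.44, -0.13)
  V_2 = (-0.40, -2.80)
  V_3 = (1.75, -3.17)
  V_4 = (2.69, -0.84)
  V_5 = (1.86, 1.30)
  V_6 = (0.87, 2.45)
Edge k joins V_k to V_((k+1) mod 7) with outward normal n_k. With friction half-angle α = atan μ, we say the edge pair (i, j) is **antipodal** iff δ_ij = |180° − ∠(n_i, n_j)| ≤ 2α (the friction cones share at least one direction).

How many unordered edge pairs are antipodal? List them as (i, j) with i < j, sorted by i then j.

count = 5; pairs: (0,3), (1,4), (1,5), (1,6), (2,6)

α = atan 0.3 = 16.70°;  2α = 33.40°
n_0 = (-0.8539, +0.5205)
n_1 = (-0.7946, -0.6071)
n_2 = (-0.1696, -0.9855)
n_3 = (+0.9274, -0.3741)
n_4 = (+0.9323, +0.3616)
n_5 = (+0.7579, +0.6524)
n_6 = (+0.5055, +0.8628)
  (0,1): δ = 111.25°  ·
  (0,2): δ = 68.40°  ·
  (0,3): δ = 9.40°  ✓
  (0,4): δ = 52.57°  ·
  (0,5): δ = 72.09°  ·
  (0,6): δ = 91.00°  ·
  (1,2): δ = 137.15°  ·
  (1,3): δ = 59.35°  ·
  (1,4): δ = 16.18°  ✓
  (1,5): δ = 3.34°  ✓
  (1,6): δ = 22.25°  ✓
  (2,3): δ = 102.21°  ·
  (2,4): δ = 59.04°  ·
  (2,5): δ = 39.51°  ·
  (2,6): δ = 20.60°  ✓
  (3,4): δ = 136.83°  ·
  (3,5): δ = 117.31°  ·
  (3,6): δ = 98.40°  ·
  (4,5): δ = 160.47°  ·
  (4,6): δ = 141.57°  ·
  (5,6): δ = 161.09°  ·
antipodal pairs: 5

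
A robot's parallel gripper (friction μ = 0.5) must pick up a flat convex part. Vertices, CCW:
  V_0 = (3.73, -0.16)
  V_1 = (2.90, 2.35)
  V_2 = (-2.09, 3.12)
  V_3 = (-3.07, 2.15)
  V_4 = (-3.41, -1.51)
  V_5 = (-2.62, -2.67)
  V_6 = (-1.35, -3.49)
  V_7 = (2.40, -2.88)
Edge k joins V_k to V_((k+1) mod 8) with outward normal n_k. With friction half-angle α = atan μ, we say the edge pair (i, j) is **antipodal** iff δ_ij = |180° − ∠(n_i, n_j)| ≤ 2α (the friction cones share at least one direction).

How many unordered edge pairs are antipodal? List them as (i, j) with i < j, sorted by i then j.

α = atan 0.5 = 26.57°;  2α = 53.13°
n_0 = (+0.9494, +0.3140)
n_1 = (+0.1525, +0.9883)
n_2 = (-0.7035, +0.7107)
n_3 = (-0.9957, +0.0925)
n_4 = (-0.8265, -0.5629)
n_5 = (-0.5424, -0.8401)
n_6 = (+0.1606, -0.9870)
n_7 = (+0.8984, -0.4393)
  (0,1): δ = 117.07°  ·
  (0,2): δ = 63.59°  ·
  (0,3): δ = 23.61°  ✓
  (0,4): δ = 15.96°  ✓
  (0,5): δ = 38.85°  ✓
  (0,6): δ = 80.94°  ·
  (0,7): δ = 135.64°  ·
  (1,2): δ = 126.52°  ·
  (1,3): δ = 86.54°  ·
  (1,4): δ = 46.97°  ✓
  (1,5): δ = 24.08°  ✓
  (1,6): δ = 18.01°  ✓
  (1,7): δ = 72.71°  ·
  (2,3): δ = 140.01°  ·
  (2,4): δ = 100.45°  ·
  (2,5): δ = 77.56°  ·
  (2,6): δ = 35.47°  ✓
  (2,7): δ = 19.24°  ✓
  (3,4): δ = 140.44°  ·
  (3,5): δ = 117.54°  ·
  (3,6): δ = 75.45°  ·
  (3,7): δ = 20.75°  ✓
  (4,5): δ = 157.11°  ·
  (4,6): δ = 115.02°  ·
  (4,7): δ = 60.31°  ·
  (5,6): δ = 137.91°  ·
  (5,7): δ = 83.21°  ·
  (6,7): δ = 125.30°  ·
antipodal pairs: 9

count = 9; pairs: (0,3), (0,4), (0,5), (1,4), (1,5), (1,6), (2,6), (2,7), (3,7)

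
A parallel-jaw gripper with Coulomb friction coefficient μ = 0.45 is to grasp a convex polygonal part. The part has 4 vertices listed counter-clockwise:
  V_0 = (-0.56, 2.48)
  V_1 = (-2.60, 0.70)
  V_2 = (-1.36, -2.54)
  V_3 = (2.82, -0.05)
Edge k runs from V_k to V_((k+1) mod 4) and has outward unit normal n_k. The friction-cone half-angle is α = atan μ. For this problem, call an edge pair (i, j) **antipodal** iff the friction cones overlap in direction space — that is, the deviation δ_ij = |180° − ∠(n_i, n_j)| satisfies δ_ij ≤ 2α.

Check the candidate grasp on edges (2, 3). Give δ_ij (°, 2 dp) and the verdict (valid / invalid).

δ = 67.60°, invalid

α = atan 0.45 = 24.23°;  2α = 48.46°
edge 2: e_2 = (+4.18, +2.49);  n_2 = (+0.5118, -0.8591)
edge 3: e_3 = (-3.38, +2.53);  n_3 = (+0.5992, +0.8006)
∠(n_2, n_3) = 112.40°
δ = |180° − 112.40°| = 67.60°
67.60° > 2α = 48.46°  →  invalid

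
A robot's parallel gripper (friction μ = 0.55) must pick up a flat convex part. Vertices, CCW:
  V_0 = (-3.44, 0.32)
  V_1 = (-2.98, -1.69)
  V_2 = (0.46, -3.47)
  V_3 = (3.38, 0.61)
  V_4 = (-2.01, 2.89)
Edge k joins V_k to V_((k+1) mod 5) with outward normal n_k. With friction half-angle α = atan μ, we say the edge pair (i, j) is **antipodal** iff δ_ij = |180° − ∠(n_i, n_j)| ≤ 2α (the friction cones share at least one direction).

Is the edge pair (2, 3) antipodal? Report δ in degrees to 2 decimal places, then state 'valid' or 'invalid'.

α = atan 0.55 = 28.81°;  2α = 57.62°
edge 2: e_2 = (+2.92, +4.08);  n_2 = (+0.8132, -0.5820)
edge 3: e_3 = (-5.39, +2.28);  n_3 = (+0.3896, +0.9210)
∠(n_2, n_3) = 102.66°
δ = |180° − 102.66°| = 77.34°
77.34° > 2α = 57.62°  →  invalid

δ = 77.34°, invalid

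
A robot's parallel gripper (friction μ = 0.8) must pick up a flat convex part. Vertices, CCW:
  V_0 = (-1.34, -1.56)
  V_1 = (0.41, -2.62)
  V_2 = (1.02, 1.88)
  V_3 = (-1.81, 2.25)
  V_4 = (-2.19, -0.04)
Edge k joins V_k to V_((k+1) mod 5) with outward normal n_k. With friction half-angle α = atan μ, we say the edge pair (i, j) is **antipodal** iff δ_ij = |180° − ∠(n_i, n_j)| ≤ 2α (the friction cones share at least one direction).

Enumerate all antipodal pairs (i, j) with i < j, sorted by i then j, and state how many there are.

α = atan 0.8 = 38.66°;  2α = 77.32°
n_0 = (-0.5181, -0.8553)
n_1 = (+0.9909, -0.1343)
n_2 = (+0.1296, +0.9916)
n_3 = (-0.9865, +0.1637)
n_4 = (-0.8728, -0.4881)
  (0,1): δ = 66.52°  ✓
  (0,2): δ = 23.76°  ✓
  (0,3): δ = 111.78°  ·
  (0,4): δ = 150.42°  ·
  (1,2): δ = 89.73°  ·
  (1,3): δ = 1.70°  ✓
  (1,4): δ = 36.93°  ✓
  (2,3): δ = 91.97°  ·
  (2,4): δ = 53.34°  ✓
  (3,4): δ = 141.36°  ·
antipodal pairs: 5

count = 5; pairs: (0,1), (0,2), (1,3), (1,4), (2,4)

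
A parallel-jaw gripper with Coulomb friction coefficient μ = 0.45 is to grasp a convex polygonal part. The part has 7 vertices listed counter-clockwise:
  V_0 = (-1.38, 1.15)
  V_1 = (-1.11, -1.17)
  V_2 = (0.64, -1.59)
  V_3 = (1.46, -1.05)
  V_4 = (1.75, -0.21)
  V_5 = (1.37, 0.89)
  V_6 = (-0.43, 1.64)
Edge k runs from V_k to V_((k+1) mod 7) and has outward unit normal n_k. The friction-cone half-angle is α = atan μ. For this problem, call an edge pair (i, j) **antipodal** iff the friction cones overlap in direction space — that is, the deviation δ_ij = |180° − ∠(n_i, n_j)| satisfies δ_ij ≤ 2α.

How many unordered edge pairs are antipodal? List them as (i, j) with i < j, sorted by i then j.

α = atan 0.45 = 24.23°;  2α = 48.46°
n_0 = (-0.9933, -0.1156)
n_1 = (-0.2334, -0.9724)
n_2 = (+0.5500, -0.8352)
n_3 = (+0.9453, -0.3263)
n_4 = (+0.9452, +0.3265)
n_5 = (+0.3846, +0.9231)
n_6 = (-0.4584, +0.8887)
  (0,1): δ = 110.13°  ·
  (0,2): δ = 63.27°  ·
  (0,3): δ = 25.68°  ✓
  (0,4): δ = 12.42°  ✓
  (0,5): δ = 60.74°  ·
  (0,6): δ = 110.65°  ·
  (1,2): δ = 133.14°  ·
  (1,3): δ = 95.55°  ·
  (1,4): δ = 57.45°  ·
  (1,5): δ = 9.12°  ✓
  (1,6): δ = 40.78°  ✓
  (2,3): δ = 142.41°  ·
  (2,4): δ = 104.31°  ·
  (2,5): δ = 55.99°  ·
  (2,6): δ = 6.08°  ✓
  (3,4): δ = 141.90°  ·
  (3,5): δ = 93.57°  ·
  (3,6): δ = 43.67°  ✓
  (4,5): δ = 131.68°  ·
  (4,6): δ = 81.77°  ·
  (5,6): δ = 130.10°  ·
antipodal pairs: 6

count = 6; pairs: (0,3), (0,4), (1,5), (1,6), (2,6), (3,6)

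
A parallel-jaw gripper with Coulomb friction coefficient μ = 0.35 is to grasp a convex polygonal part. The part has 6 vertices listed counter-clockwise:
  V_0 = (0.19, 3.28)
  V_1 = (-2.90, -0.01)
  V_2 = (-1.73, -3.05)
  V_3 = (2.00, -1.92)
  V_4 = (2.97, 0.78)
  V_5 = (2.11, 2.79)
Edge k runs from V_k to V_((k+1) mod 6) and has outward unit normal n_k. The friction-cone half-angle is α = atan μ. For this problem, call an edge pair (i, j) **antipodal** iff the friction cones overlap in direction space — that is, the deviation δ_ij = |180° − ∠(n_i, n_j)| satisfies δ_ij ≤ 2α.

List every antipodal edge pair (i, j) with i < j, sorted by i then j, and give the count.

count = 4; pairs: (0,2), (0,3), (1,4), (2,5)

α = atan 0.35 = 19.29°;  2α = 38.58°
n_0 = (-0.7289, +0.6846)
n_1 = (-0.9333, -0.3592)
n_2 = (+0.2899, -0.9570)
n_3 = (+0.9411, -0.3381)
n_4 = (+0.9194, +0.3934)
n_5 = (+0.2473, +0.9689)
  (0,1): δ = 115.75°  ·
  (0,2): δ = 29.94°  ✓
  (0,3): δ = 23.44°  ✓
  (0,4): δ = 66.37°  ·
  (0,5): δ = 118.89°  ·
  (1,2): δ = 94.20°  ·
  (1,3): δ = 40.81°  ·
  (1,4): δ = 2.11°  ✓
  (1,5): δ = 54.63°  ·
  (2,3): δ = 126.62°  ·
  (2,4): δ = 83.69°  ·
  (2,5): δ = 31.17°  ✓
  (3,4): δ = 137.07°  ·
  (3,5): δ = 84.56°  ·
  (4,5): δ = 127.48°  ·
antipodal pairs: 4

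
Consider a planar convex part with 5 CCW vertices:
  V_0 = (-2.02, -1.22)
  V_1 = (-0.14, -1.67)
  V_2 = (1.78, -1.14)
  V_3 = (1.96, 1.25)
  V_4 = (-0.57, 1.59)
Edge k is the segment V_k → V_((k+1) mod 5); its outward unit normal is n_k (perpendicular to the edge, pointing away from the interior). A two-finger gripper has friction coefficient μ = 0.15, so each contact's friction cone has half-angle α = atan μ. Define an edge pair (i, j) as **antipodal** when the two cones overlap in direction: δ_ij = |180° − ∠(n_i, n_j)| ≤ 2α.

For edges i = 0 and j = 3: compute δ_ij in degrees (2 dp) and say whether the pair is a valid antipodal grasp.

δ = 5.81°, valid

α = atan 0.15 = 8.53°;  2α = 17.06°
edge 0: e_0 = (+1.88, -0.45);  n_0 = (-0.2328, -0.9725)
edge 3: e_3 = (-2.53, +0.34);  n_3 = (+0.1332, +0.9911)
∠(n_0, n_3) = 174.19°
δ = |180° − 174.19°| = 5.81°
5.81° ≤ 2α = 17.06°  →  valid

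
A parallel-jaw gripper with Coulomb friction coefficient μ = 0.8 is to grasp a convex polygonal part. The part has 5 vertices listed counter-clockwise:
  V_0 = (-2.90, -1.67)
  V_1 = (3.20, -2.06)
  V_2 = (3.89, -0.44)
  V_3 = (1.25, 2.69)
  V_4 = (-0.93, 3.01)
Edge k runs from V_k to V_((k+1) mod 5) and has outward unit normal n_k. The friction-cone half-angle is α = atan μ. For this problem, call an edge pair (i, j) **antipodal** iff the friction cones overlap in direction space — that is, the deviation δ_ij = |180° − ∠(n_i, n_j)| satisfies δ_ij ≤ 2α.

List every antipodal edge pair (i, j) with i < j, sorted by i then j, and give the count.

count = 6; pairs: (0,2), (0,3), (0,4), (1,3), (1,4), (2,4)

α = atan 0.8 = 38.66°;  2α = 77.32°
n_0 = (-0.0638, -0.9980)
n_1 = (+0.9200, -0.3919)
n_2 = (+0.7644, +0.6447)
n_3 = (+0.1452, +0.9894)
n_4 = (-0.9217, +0.3880)
  (0,1): δ = 109.41°  ·
  (0,2): δ = 46.20°  ✓
  (0,3): δ = 4.69°  ✓
  (0,4): δ = 70.83°  ✓
  (1,2): δ = 116.78°  ·
  (1,3): δ = 75.28°  ✓
  (1,4): δ = 0.24°  ✓
  (2,3): δ = 138.50°  ·
  (2,4): δ = 62.97°  ✓
  (3,4): δ = 104.48°  ·
antipodal pairs: 6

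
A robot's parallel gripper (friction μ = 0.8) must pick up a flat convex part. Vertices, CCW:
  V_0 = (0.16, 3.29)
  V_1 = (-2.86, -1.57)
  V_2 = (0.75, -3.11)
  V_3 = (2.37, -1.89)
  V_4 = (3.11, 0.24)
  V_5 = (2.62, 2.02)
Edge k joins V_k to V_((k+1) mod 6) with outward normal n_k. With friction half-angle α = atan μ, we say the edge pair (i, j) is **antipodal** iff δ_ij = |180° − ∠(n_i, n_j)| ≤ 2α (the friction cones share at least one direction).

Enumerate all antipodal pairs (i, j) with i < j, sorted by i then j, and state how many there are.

α = atan 0.8 = 38.66°;  2α = 77.32°
n_0 = (-0.8494, +0.5278)
n_1 = (-0.3924, -0.9198)
n_2 = (+0.6016, -0.7988)
n_3 = (+0.9446, -0.3282)
n_4 = (+0.9641, +0.2654)
n_5 = (+0.4587, +0.8886)
  (0,1): δ = 81.25°  ·
  (0,2): δ = 21.16°  ✓
  (0,3): δ = 12.70°  ✓
  (0,4): δ = 47.25°  ✓
  (0,5): δ = 94.55°  ·
  (1,2): δ = 119.91°  ·
  (1,3): δ = 86.06°  ·
  (1,4): δ = 51.51°  ✓
  (1,5): δ = 4.20°  ✓
  (2,3): δ = 146.14°  ·
  (2,4): δ = 111.59°  ·
  (2,5): δ = 64.29°  ✓
  (3,4): δ = 145.45°  ·
  (3,5): δ = 98.15°  ·
  (4,5): δ = 132.70°  ·
antipodal pairs: 6

count = 6; pairs: (0,2), (0,3), (0,4), (1,4), (1,5), (2,5)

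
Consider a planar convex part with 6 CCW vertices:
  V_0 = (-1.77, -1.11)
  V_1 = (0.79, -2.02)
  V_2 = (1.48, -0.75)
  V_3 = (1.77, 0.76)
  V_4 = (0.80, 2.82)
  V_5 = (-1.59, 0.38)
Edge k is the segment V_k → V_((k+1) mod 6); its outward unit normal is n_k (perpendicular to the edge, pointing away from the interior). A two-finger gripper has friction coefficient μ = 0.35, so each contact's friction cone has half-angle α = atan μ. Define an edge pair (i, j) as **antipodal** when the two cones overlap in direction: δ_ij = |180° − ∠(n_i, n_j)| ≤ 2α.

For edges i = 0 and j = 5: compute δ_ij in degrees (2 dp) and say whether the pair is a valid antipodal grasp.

δ = 102.68°, invalid

α = atan 0.35 = 19.29°;  2α = 38.58°
edge 0: e_0 = (+2.56, -0.91);  n_0 = (-0.3349, -0.9422)
edge 5: e_5 = (-0.18, -1.49);  n_5 = (-0.9928, +0.1199)
∠(n_0, n_5) = 77.32°
δ = |180° − 77.32°| = 102.68°
102.68° > 2α = 38.58°  →  invalid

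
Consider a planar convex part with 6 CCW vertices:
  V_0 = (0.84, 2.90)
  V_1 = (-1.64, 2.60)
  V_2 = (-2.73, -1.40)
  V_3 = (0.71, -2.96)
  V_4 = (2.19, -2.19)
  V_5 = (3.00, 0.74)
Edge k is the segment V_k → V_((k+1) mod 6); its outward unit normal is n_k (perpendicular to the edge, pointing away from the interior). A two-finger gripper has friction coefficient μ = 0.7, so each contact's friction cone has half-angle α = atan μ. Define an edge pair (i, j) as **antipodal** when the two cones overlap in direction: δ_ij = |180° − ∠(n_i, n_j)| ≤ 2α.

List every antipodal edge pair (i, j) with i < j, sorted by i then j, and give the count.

count = 7; pairs: (0,2), (0,3), (0,4), (1,3), (1,4), (1,5), (2,5)

α = atan 0.7 = 34.99°;  2α = 69.98°
n_0 = (-0.1201, +0.9928)
n_1 = (-0.9648, +0.2629)
n_2 = (-0.4130, -0.9107)
n_3 = (+0.4615, -0.8871)
n_4 = (+0.9638, -0.2665)
n_5 = (+0.7071, +0.7071)
  (0,1): δ = 112.14°  ·
  (0,2): δ = 31.29°  ✓
  (0,3): δ = 20.59°  ✓
  (0,4): δ = 67.65°  ✓
  (0,5): δ = 128.10°  ·
  (1,2): δ = 99.15°  ·
  (1,3): δ = 47.27°  ✓
  (1,4): δ = 0.21°  ✓
  (1,5): δ = 60.24°  ✓
  (2,3): δ = 128.12°  ·
  (2,4): δ = 81.06°  ·
  (2,5): δ = 20.61°  ✓
  (3,4): δ = 132.94°  ·
  (3,5): δ = 72.49°  ·
  (4,5): δ = 119.55°  ·
antipodal pairs: 7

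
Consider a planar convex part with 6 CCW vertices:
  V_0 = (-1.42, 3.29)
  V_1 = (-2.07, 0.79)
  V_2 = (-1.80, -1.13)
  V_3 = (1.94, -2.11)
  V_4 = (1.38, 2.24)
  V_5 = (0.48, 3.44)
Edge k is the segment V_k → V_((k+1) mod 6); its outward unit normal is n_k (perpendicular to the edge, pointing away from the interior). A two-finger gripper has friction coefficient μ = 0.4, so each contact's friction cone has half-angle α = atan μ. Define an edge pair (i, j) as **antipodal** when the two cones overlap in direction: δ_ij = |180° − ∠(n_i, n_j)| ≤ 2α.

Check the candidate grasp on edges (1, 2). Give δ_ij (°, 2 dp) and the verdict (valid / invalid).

α = atan 0.4 = 21.80°;  2α = 43.60°
edge 1: e_1 = (+0.27, -1.92);  n_1 = (-0.9903, -0.1393)
edge 2: e_2 = (+3.74, -0.98);  n_2 = (-0.2535, -0.9673)
∠(n_1, n_2) = 67.31°
δ = |180° − 67.31°| = 112.69°
112.69° > 2α = 43.60°  →  invalid

δ = 112.69°, invalid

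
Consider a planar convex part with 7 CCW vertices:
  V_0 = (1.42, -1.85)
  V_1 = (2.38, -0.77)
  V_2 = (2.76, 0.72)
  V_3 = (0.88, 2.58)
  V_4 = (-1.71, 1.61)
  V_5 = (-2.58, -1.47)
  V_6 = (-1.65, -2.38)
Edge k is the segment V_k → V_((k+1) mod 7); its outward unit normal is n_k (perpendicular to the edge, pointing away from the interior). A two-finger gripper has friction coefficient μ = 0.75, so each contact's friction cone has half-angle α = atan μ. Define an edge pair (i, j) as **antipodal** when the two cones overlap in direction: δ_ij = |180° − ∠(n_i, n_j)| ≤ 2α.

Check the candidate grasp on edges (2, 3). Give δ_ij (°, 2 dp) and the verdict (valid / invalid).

α = atan 0.75 = 36.87°;  2α = 73.74°
edge 2: e_2 = (-1.88, +1.86);  n_2 = (+0.7033, +0.7109)
edge 3: e_3 = (-2.59, -0.97);  n_3 = (-0.3507, +0.9365)
∠(n_2, n_3) = 65.23°
δ = |180° − 65.23°| = 114.77°
114.77° > 2α = 73.74°  →  invalid

δ = 114.77°, invalid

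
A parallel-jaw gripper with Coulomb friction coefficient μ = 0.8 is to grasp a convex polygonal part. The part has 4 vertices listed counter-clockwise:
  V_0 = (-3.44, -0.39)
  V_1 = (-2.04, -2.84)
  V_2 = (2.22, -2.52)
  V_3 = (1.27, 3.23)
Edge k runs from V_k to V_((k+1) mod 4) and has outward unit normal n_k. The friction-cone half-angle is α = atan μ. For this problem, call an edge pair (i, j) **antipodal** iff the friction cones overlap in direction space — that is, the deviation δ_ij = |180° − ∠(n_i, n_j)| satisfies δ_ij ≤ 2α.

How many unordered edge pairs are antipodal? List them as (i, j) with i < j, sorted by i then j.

α = atan 0.8 = 38.66°;  2α = 77.32°
n_0 = (-0.8682, -0.4961)
n_1 = (+0.0749, -0.9972)
n_2 = (+0.9866, +0.1630)
n_3 = (-0.6094, +0.7929)
  (0,1): δ = 115.45°  ·
  (0,2): δ = 20.36°  ✓
  (0,3): δ = 97.80°  ·
  (1,2): δ = 84.91°  ·
  (1,3): δ = 33.25°  ✓
  (2,3): δ = 61.84°  ✓
antipodal pairs: 3

count = 3; pairs: (0,2), (1,3), (2,3)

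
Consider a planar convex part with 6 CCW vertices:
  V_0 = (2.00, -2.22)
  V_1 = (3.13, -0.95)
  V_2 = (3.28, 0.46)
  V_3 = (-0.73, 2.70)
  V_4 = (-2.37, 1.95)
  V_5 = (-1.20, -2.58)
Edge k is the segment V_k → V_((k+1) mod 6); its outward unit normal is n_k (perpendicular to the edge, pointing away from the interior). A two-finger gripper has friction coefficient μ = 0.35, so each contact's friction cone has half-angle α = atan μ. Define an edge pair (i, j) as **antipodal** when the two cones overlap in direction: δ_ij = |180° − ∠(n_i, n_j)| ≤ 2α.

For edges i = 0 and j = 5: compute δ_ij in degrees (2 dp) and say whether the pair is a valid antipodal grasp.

δ = 138.08°, invalid

α = atan 0.35 = 19.29°;  2α = 38.58°
edge 0: e_0 = (+1.13, +1.27);  n_0 = (+0.7471, -0.6647)
edge 5: e_5 = (+3.20, +0.36);  n_5 = (+0.1118, -0.9937)
∠(n_0, n_5) = 41.92°
δ = |180° − 41.92°| = 138.08°
138.08° > 2α = 38.58°  →  invalid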